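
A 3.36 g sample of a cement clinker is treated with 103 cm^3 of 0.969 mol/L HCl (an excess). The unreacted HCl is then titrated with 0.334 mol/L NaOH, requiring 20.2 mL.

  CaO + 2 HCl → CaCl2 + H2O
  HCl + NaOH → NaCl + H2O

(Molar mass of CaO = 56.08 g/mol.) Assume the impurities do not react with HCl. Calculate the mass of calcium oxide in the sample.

2.61 g

n(HCl) added = 0.103 × 0.969 = 0.0998 mol
n(NaOH) used in back-titration = 0.0202 × 0.334 = 6.75 × 10^-3 mol
n(HCl) left over = 6.75 × 10^-3 mol (1:1 ratio)
n(HCl) consumed by analyte = 0.0998 − 6.75 × 10^-3 = 0.0931 mol
From the 1:2 ratio, n(CaO) = 1/2 × 0.0931 = 0.0465 mol
mass of CaO = 0.0465 × 56.08 = 2.61 g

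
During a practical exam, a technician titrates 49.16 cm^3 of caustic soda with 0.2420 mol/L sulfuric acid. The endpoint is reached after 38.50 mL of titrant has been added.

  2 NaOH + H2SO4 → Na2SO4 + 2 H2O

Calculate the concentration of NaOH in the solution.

n(H2SO4) = 0.03850 L × 0.2420 mol/L = 9.317 × 10^-3 mol
From the 2:1 mole ratio, n(NaOH) = 2/1 × 9.317 × 10^-3 = 0.01863 mol
[NaOH] = 0.01863 mol / 0.04916 L = 0.3790 mol/L

0.3790 mol/L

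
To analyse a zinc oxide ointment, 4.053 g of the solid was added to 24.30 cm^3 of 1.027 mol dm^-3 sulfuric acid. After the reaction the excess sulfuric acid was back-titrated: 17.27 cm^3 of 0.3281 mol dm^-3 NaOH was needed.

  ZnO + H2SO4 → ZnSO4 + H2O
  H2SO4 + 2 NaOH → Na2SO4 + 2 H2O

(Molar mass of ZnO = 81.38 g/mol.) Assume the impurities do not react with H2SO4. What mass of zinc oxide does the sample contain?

n(H2SO4) added = 0.02430 × 1.027 = 0.02496 mol
n(NaOH) used in back-titration = 0.01727 × 0.3281 = 5.666 × 10^-3 mol
From the 1:2 ratio, n(H2SO4) left over = 1/2 × 5.666 × 10^-3 = 2.833 × 10^-3 mol
n(H2SO4) consumed by analyte = 0.02496 − 2.833 × 10^-3 = 0.02212 mol
n(ZnO) = 0.02212 mol (1:1 ratio)
mass of ZnO = 0.02212 × 81.38 = 1.800 g

1.800 g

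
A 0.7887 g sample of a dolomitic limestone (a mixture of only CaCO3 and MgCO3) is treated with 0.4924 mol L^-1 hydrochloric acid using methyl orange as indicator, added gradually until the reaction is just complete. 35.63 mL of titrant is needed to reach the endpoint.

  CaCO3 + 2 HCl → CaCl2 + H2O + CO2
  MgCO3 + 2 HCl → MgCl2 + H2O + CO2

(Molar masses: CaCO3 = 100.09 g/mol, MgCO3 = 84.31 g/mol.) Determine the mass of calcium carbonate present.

n(HCl) = 0.03563 × 0.4924 = 0.01754 mol
Let x = n(CaCO3), y = n(MgCO3).
Titrant: 2x + 2y = 0.01754;  mass: 100.09x + 84.31y = 0.7887
Solving, x = 3.113 × 10^-3 mol, y = 5.659 × 10^-3 mol
mass of CaCO3 = 3.113 × 10^-3 × 100.09 = 0.3116 g

0.3116 g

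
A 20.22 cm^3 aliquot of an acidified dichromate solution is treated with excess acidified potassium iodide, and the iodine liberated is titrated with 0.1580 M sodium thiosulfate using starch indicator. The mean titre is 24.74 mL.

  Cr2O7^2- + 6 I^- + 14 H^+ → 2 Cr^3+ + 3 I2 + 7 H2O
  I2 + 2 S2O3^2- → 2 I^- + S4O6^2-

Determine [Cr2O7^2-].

0.03222 M

n(S2O3^2-) = 0.02474 × 0.1580 = 3.909 × 10^-3 mol
n(I2) = n(S2O3^2-)/2 = 1.954 × 10^-3 mol
From the 1:3 ratio, n(Cr2O7^2-) in the aliquot = 1/3 × 1.954 × 10^-3 = 6.515 × 10^-4 mol
[Cr2O7^2-] = 6.515 × 10^-4 / 0.02022 = 0.03222 mol/L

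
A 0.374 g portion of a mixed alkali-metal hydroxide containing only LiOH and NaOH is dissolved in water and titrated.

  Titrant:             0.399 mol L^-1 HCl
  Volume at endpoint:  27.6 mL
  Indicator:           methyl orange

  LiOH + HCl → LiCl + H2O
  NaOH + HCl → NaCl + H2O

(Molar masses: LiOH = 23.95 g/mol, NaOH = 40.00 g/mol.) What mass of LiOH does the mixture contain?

n(HCl) = 0.0276 × 0.399 = 0.0110 mol
Let x = n(LiOH), y = n(NaOH).
Titrant: 1x + 1y = 0.0110;  mass: 23.95x + 40.00y = 0.374
Solving, x = 4.14 × 10^-3 mol, y = 6.87 × 10^-3 mol
mass of LiOH = 4.14 × 10^-3 × 23.95 = 0.0992 g

0.0992 g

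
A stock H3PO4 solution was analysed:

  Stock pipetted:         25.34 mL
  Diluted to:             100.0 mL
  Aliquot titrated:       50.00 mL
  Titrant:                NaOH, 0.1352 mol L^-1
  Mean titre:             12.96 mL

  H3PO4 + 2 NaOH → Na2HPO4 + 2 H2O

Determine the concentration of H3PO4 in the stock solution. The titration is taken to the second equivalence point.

0.06915 mol/L

n(NaOH) = 0.01296 × 0.1352 = 1.752 × 10^-3 mol
From the 1:2 ratio, n(H3PO4) in the aliquot = 1/2 × 1.752 × 10^-3 = 8.761 × 10^-4 mol
[H3PO4]_dilute = 8.761 × 10^-4 / 0.05000 = 0.01752 mol/L
Dilution factor = 100.0 / 25.34 = 3.946
[H3PO4]_stock = 0.01752 × 3.946 = 0.06915 mol/L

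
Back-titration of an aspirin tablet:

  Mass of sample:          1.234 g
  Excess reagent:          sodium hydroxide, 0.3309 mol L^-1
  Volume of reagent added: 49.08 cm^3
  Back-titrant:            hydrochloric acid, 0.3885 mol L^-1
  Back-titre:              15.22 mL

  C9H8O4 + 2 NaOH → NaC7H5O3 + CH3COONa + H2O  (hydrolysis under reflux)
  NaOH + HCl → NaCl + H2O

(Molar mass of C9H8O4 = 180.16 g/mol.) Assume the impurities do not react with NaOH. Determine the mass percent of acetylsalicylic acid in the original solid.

n(NaOH) added = 0.04908 × 0.3309 = 0.01624 mol
n(HCl) used in back-titration = 0.01522 × 0.3885 = 5.913 × 10^-3 mol
n(NaOH) left over = 5.913 × 10^-3 mol (1:1 ratio)
n(NaOH) consumed by analyte = 0.01624 − 5.913 × 10^-3 = 0.01033 mol
From the 1:2 ratio, n(C9H8O4) = 1/2 × 0.01033 = 5.164 × 10^-3 mol
mass of C9H8O4 = 5.164 × 10^-3 × 180.16 = 0.9303 g
% C9H8O4 = 0.9303 / 1.234 × 100 = 75.39 %

75.39 %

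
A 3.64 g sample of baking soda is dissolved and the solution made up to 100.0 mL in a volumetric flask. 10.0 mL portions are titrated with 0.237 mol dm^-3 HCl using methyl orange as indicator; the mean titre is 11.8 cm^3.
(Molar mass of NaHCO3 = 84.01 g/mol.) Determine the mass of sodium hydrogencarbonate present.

NaHCO3 + HCl → NaCl + H2O + CO2
n(HCl) per titration = 0.0118 × 0.237 = 2.80 × 10^-3 mol
n(NaHCO3) in each aliquot = 2.80 × 10^-3 mol (1:1 ratio)
n(NaHCO3) in the whole flask = 2.80 × 10^-3 × 100.0/10.0 = 0.0280 mol
mass of NaHCO3 = 0.0280 × 84.01 = 2.35 g

2.35 g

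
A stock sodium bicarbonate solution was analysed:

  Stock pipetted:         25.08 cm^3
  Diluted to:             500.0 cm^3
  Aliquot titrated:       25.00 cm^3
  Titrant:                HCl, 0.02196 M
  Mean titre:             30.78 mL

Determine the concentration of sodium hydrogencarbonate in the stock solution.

NaHCO3 + HCl → NaCl + H2O + CO2
n(HCl) = 0.03078 × 0.02196 = 6.759 × 10^-4 mol
n(NaHCO3) in the aliquot = 6.759 × 10^-4 mol (1:1 ratio)
[NaHCO3]_dilute = 6.759 × 10^-4 / 0.02500 = 0.02704 mol/L
Dilution factor = 500.0 / 25.08 = 19.94
[NaHCO3]_stock = 0.02704 × 19.94 = 0.5390 mol/L

0.5390 M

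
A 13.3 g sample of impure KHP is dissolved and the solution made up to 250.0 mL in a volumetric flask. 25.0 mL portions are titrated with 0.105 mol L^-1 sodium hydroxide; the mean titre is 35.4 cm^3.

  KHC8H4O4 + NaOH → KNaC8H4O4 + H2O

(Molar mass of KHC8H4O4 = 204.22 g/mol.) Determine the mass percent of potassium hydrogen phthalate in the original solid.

n(NaOH) per titration = 0.0354 × 0.105 = 3.72 × 10^-3 mol
n(KHC8H4O4) in each aliquot = 3.72 × 10^-3 mol (1:1 ratio)
n(KHC8H4O4) in the whole flask = 3.72 × 10^-3 × 250.0/25.0 = 0.0372 mol
mass of KHC8H4O4 = 0.0372 × 204.22 = 7.59 g
% KHC8H4O4 = 7.59 / 13.3 × 100 = 57.1 %

57.1 %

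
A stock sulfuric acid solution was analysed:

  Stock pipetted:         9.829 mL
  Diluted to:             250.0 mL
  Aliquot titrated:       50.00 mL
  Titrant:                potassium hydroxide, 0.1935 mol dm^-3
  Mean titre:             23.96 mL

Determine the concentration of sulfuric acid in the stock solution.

H2SO4 + 2 KOH → K2SO4 + 2 H2O
n(KOH) = 0.02396 × 0.1935 = 4.636 × 10^-3 mol
From the 1:2 ratio, n(H2SO4) in the aliquot = 1/2 × 4.636 × 10^-3 = 2.318 × 10^-3 mol
[H2SO4]_dilute = 2.318 × 10^-3 / 0.05000 = 0.04636 mol/L
Dilution factor = 250.0 / 9.829 = 25.43
[H2SO4]_stock = 0.04636 × 25.43 = 1.179 mol/L

1.179 mol/L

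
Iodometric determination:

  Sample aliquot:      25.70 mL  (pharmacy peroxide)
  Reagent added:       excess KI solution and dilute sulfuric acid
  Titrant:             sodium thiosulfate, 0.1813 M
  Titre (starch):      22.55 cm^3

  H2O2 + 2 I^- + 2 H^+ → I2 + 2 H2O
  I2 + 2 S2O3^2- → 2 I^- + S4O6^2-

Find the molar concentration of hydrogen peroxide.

0.07954 M

n(S2O3^2-) = 0.02255 × 0.1813 = 4.088 × 10^-3 mol
n(I2) = n(S2O3^2-)/2 = 2.044 × 10^-3 mol
n(H2O2) in the aliquot = 2.044 × 10^-3 mol (1:1 ratio)
[H2O2] = 2.044 × 10^-3 / 0.02570 = 0.07954 mol/L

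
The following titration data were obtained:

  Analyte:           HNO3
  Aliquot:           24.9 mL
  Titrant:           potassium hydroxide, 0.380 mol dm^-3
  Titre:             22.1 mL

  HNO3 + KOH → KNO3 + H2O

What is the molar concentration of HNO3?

n(KOH) = 0.0221 L × 0.380 mol/L = 8.40 × 10^-3 mol
n(HNO3) = 8.40 × 10^-3 mol (1:1 mole ratio)
[HNO3] = 8.40 × 10^-3 mol / 0.0249 L = 0.337 mol/L

0.337 mol/L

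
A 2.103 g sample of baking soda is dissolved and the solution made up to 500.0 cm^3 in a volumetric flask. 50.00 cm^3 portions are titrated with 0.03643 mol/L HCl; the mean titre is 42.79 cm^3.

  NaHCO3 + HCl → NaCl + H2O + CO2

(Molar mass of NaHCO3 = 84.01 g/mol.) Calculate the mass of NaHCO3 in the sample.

n(HCl) per titration = 0.04279 × 0.03643 = 1.559 × 10^-3 mol
n(NaHCO3) in each aliquot = 1.559 × 10^-3 mol (1:1 ratio)
n(NaHCO3) in the whole flask = 1.559 × 10^-3 × 500.0/50.00 = 0.01559 mol
mass of NaHCO3 = 0.01559 × 84.01 = 1.310 g

1.310 g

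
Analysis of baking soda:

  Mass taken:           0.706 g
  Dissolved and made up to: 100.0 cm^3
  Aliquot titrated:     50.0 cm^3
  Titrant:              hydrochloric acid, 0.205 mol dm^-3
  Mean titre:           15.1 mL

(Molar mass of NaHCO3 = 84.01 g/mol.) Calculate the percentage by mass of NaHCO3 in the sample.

73.7 %

NaHCO3 + HCl → NaCl + H2O + CO2
n(HCl) per titration = 0.0151 × 0.205 = 3.10 × 10^-3 mol
n(NaHCO3) in each aliquot = 3.10 × 10^-3 mol (1:1 ratio)
n(NaHCO3) in the whole flask = 3.10 × 10^-3 × 100.0/50.0 = 6.19 × 10^-3 mol
mass of NaHCO3 = 6.19 × 10^-3 × 84.01 = 0.520 g
% NaHCO3 = 0.520 / 0.706 × 100 = 73.7 %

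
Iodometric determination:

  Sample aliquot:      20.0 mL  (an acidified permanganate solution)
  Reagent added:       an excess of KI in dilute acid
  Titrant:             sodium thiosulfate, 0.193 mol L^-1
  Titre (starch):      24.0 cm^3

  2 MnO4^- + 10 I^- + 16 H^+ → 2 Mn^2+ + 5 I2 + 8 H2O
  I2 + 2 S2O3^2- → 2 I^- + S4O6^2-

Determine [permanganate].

0.0463 mol/L

n(S2O3^2-) = 0.0240 × 0.193 = 4.63 × 10^-3 mol
n(I2) = n(S2O3^2-)/2 = 2.32 × 10^-3 mol
From the 2:5 ratio, n(MnO4^-) in the aliquot = 2/5 × 2.32 × 10^-3 = 9.26 × 10^-4 mol
[MnO4^-] = 9.26 × 10^-4 / 0.0200 = 0.0463 mol/L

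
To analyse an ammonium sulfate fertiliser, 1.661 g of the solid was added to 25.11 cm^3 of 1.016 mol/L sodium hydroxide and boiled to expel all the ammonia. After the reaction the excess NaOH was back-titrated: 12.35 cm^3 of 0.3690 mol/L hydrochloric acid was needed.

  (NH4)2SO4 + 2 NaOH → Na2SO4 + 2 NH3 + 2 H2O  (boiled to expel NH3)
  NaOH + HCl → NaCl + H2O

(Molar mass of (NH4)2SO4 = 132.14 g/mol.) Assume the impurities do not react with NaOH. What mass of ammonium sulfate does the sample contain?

n(NaOH) added = 0.02511 × 1.016 = 0.02551 mol
n(HCl) used in back-titration = 0.01235 × 0.3690 = 4.557 × 10^-3 mol
n(NaOH) left over = 4.557 × 10^-3 mol (1:1 ratio)
n(NaOH) consumed by analyte = 0.02551 − 4.557 × 10^-3 = 0.02095 mol
From the 1:2 ratio, n((NH4)2SO4) = 1/2 × 0.02095 = 0.01048 mol
mass of (NH4)2SO4 = 0.01048 × 132.14 = 1.384 g

1.384 g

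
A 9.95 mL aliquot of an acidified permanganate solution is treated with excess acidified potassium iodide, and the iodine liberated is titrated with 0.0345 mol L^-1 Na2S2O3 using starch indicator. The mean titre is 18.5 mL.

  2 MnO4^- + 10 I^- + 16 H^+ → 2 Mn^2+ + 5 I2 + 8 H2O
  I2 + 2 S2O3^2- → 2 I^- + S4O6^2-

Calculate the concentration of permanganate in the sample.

0.0128 mol/L

n(S2O3^2-) = 0.0185 × 0.0345 = 6.38 × 10^-4 mol
n(I2) = n(S2O3^2-)/2 = 3.19 × 10^-4 mol
From the 2:5 ratio, n(MnO4^-) in the aliquot = 2/5 × 3.19 × 10^-4 = 1.28 × 10^-4 mol
[MnO4^-] = 1.28 × 10^-4 / 0.00995 = 0.0128 mol/L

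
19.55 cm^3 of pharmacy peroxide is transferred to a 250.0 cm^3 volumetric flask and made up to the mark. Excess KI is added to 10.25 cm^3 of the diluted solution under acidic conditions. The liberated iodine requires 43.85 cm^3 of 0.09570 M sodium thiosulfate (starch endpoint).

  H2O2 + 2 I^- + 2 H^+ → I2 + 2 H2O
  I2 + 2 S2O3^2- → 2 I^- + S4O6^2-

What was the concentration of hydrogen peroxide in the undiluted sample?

2.618 M

n(S2O3^2-) = 0.04385 × 0.09570 = 4.196 × 10^-3 mol
n(I2) = n(S2O3^2-)/2 = 2.098 × 10^-3 mol
n(H2O2) in the aliquot = 2.098 × 10^-3 mol (1:1 ratio)
[H2O2]_dilute = 2.098 × 10^-3 / 0.01025 = 0.2047 mol/L
[H2O2]_original = 0.2047 × 250.0/19.55 = 2.618 mol/L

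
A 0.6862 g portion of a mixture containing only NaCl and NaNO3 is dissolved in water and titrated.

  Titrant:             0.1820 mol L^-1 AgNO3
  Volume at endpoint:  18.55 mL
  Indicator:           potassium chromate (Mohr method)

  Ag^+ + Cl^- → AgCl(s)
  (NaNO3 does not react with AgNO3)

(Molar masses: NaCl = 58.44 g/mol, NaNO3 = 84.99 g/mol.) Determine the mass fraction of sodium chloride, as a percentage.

n(AgNO3) = 0.01855 × 0.1820 = 3.376 × 10^-3 mol
Let x = n(NaCl), y = n(NaNO3).
Titrant: 1x = 3.376 × 10^-3;  mass: 58.44x + 84.99y = 0.6862
Solving, x = 3.376 × 10^-3 mol, y = 5.752 × 10^-3 mol
mass of NaCl = 3.376 × 10^-3 × 58.44 = 0.1973 g
% NaCl = 0.1973 / 0.6862 × 100 = 28.75 %

28.75 %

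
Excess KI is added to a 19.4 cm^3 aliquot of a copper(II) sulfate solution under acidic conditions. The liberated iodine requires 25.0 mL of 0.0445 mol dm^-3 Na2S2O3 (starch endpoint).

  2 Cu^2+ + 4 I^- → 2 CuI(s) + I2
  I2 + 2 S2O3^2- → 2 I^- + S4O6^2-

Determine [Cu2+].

0.0573 mol/L

n(S2O3^2-) = 0.0250 × 0.0445 = 1.11 × 10^-3 mol
n(I2) = n(S2O3^2-)/2 = 5.56 × 10^-4 mol
From the 2:1 ratio, n(Cu2+) in the aliquot = 2/1 × 5.56 × 10^-4 = 1.11 × 10^-3 mol
[Cu2+] = 1.11 × 10^-3 / 0.0194 = 0.0573 mol/L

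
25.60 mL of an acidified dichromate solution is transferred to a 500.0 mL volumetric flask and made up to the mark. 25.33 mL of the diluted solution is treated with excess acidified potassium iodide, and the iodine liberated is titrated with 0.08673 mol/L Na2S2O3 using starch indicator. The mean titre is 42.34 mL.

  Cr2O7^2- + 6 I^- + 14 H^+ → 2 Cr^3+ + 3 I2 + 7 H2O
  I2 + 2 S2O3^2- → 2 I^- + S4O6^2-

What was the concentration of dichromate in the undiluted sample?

n(S2O3^2-) = 0.04234 × 0.08673 = 3.672 × 10^-3 mol
n(I2) = n(S2O3^2-)/2 = 1.836 × 10^-3 mol
From the 1:3 ratio, n(Cr2O7^2-) in the aliquot = 1/3 × 1.836 × 10^-3 = 6.120 × 10^-4 mol
[Cr2O7^2-]_dilute = 6.120 × 10^-4 / 0.02533 = 0.02416 mol/L
[Cr2O7^2-]_original = 0.02416 × 500.0/25.60 = 0.4719 mol/L

0.4719 mol/L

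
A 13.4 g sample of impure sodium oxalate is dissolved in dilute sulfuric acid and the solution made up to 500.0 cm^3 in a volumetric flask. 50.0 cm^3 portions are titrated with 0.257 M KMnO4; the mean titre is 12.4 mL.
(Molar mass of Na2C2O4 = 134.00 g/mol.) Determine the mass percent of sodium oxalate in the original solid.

2 MnO4^- + 5 C2O4^2- + 16 H^+ → 2 Mn^2+ + 10 CO2 + 8 H2O
n(KMnO4) per titration = 0.0124 × 0.257 = 3.19 × 10^-3 mol
From the 5:2 ratio, n(Na2C2O4) in each aliquot = 5/2 × 3.19 × 10^-3 = 7.97 × 10^-3 mol
n(Na2C2O4) in the whole flask = 7.97 × 10^-3 × 500.0/50.0 = 0.0797 mol
mass of Na2C2O4 = 0.0797 × 134.00 = 10.7 g
% Na2C2O4 = 10.7 / 13.4 × 100 = 79.7 %

79.7 %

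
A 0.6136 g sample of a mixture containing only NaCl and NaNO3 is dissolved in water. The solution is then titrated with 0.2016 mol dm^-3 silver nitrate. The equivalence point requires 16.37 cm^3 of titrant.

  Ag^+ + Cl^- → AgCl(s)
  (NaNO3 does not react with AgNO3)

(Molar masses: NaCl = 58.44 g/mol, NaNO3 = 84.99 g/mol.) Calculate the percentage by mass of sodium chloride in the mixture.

n(AgNO3) = 0.01637 × 0.2016 = 3.300 × 10^-3 mol
Let x = n(NaCl), y = n(NaNO3).
Titrant: 1x = 3.300 × 10^-3;  mass: 58.44x + 84.99y = 0.6136
Solving, x = 3.300 × 10^-3 mol, y = 4.950 × 10^-3 mol
mass of NaCl = 3.300 × 10^-3 × 58.44 = 0.1929 g
% NaCl = 0.1929 / 0.6136 × 100 = 31.43 %

31.43 %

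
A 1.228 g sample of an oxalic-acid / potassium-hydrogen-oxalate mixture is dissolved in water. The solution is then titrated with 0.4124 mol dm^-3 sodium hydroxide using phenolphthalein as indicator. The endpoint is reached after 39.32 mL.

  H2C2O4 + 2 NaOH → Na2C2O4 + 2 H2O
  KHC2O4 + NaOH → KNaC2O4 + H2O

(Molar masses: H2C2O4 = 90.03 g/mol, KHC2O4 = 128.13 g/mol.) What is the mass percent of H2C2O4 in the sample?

n(NaOH) = 0.03932 × 0.4124 = 0.01622 mol
Let x = n(H2C2O4), y = n(KHC2O4).
Titrant: 2x + 1y = 0.01622;  mass: 90.03x + 128.13y = 1.228
Solving, x = 5.112 × 10^-3 mol, y = 5.992 × 10^-3 mol
mass of H2C2O4 = 5.112 × 10^-3 × 90.03 = 0.4602 g
% H2C2O4 = 0.4602 / 1.228 × 100 = 37.48 %

37.48 %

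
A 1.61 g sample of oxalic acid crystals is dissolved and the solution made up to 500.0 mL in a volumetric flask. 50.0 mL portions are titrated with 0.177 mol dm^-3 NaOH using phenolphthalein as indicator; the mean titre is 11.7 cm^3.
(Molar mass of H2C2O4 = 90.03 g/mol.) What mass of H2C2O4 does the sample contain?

0.932 g

H2C2O4 + 2 NaOH → Na2C2O4 + 2 H2O
n(NaOH) per titration = 0.0117 × 0.177 = 2.07 × 10^-3 mol
From the 1:2 ratio, n(H2C2O4) in each aliquot = 1/2 × 2.07 × 10^-3 = 1.04 × 10^-3 mol
n(H2C2O4) in the whole flask = 1.04 × 10^-3 × 500.0/50.0 = 0.0104 mol
mass of H2C2O4 = 0.0104 × 90.03 = 0.932 g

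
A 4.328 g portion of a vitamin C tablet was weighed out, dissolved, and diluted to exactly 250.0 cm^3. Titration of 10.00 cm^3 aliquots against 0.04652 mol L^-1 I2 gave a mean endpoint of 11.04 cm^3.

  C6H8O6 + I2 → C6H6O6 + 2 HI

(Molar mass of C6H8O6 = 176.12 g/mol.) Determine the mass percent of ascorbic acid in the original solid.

n(I2) per titration = 0.01104 × 0.04652 = 5.136 × 10^-4 mol
n(C6H8O6) in each aliquot = 5.136 × 10^-4 mol (1:1 ratio)
n(C6H8O6) in the whole flask = 5.136 × 10^-4 × 250.0/10.00 = 0.01284 mol
mass of C6H8O6 = 0.01284 × 176.12 = 2.261 g
% C6H8O6 = 2.261 / 4.328 × 100 = 52.25 %

52.25 %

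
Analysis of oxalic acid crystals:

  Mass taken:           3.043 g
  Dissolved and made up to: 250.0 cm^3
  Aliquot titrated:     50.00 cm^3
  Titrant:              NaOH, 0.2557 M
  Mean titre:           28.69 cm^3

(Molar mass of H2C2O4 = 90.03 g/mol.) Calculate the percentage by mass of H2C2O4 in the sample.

54.26 %

H2C2O4 + 2 NaOH → Na2C2O4 + 2 H2O
n(NaOH) per titration = 0.02869 × 0.2557 = 7.336 × 10^-3 mol
From the 1:2 ratio, n(H2C2O4) in each aliquot = 1/2 × 7.336 × 10^-3 = 3.668 × 10^-3 mol
n(H2C2O4) in the whole flask = 3.668 × 10^-3 × 250.0/50.00 = 0.01834 mol
mass of H2C2O4 = 0.01834 × 90.03 = 1.651 g
% H2C2O4 = 1.651 / 3.043 × 100 = 54.26 %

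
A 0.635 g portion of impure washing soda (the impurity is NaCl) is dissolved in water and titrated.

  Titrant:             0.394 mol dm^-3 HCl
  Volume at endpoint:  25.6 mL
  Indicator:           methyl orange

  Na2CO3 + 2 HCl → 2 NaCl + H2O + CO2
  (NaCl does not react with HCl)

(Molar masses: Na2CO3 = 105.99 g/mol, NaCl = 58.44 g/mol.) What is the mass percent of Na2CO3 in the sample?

84.2 %

n(HCl) = 0.0256 × 0.394 = 0.0101 mol
Let x = n(Na2CO3), y = n(NaCl).
Titrant: 2x = 0.0101;  mass: 105.99x + 58.44y = 0.635
Solving, x = 5.04 × 10^-3 mol, y = 1.72 × 10^-3 mol
mass of Na2CO3 = 5.04 × 10^-3 × 105.99 = 0.535 g
% Na2CO3 = 0.535 / 0.635 × 100 = 84.2 %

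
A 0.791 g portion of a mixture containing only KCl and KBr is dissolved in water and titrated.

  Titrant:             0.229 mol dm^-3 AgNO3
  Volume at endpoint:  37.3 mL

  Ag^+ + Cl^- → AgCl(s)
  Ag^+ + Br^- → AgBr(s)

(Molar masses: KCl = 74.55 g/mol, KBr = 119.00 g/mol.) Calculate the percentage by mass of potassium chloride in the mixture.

n(AgNO3) = 0.0373 × 0.229 = 8.54 × 10^-3 mol
Let x = n(KCl), y = n(KBr).
Titrant: 1x + 1y = 8.54 × 10^-3;  mass: 74.55x + 119.00y = 0.791
Solving, x = 5.07 × 10^-3 mol, y = 3.47 × 10^-3 mol
mass of KCl = 5.07 × 10^-3 × 74.55 = 0.378 g
% KCl = 0.378 / 0.791 × 100 = 47.8 %

47.8 %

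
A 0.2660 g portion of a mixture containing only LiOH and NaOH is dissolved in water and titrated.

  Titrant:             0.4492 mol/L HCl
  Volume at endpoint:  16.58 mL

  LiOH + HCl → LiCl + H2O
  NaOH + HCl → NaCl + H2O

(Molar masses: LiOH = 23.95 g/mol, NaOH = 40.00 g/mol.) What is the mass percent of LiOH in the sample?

17.90 %

n(HCl) = 0.01658 × 0.4492 = 7.448 × 10^-3 mol
Let x = n(LiOH), y = n(NaOH).
Titrant: 1x + 1y = 7.448 × 10^-3;  mass: 23.95x + 40.00y = 0.2660
Solving, x = 1.988 × 10^-3 mol, y = 5.460 × 10^-3 mol
mass of LiOH = 1.988 × 10^-3 × 23.95 = 0.04762 g
% LiOH = 0.04762 / 0.2660 × 100 = 17.90 %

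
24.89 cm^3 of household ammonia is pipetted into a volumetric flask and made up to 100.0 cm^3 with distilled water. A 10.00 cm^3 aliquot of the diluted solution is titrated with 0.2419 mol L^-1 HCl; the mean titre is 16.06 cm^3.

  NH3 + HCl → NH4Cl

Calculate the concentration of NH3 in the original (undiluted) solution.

n(HCl) = 0.01606 × 0.2419 = 3.885 × 10^-3 mol
n(NH3) in the aliquot = 3.885 × 10^-3 mol (1:1 ratio)
[NH3]_dilute = 3.885 × 10^-3 / 0.01000 = 0.3885 mol/L
Dilution factor = 100.0 / 24.89 = 4.018
[NH3]_stock = 0.3885 × 4.018 = 1.561 mol/L

1.561 mol/L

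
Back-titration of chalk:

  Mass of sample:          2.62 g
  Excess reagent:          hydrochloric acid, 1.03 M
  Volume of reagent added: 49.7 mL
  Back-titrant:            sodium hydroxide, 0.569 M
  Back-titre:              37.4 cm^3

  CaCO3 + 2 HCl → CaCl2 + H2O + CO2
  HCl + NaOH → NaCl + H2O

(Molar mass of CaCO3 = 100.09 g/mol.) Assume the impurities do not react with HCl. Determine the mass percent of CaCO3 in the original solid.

n(HCl) added = 0.0497 × 1.03 = 0.0512 mol
n(NaOH) used in back-titration = 0.0374 × 0.569 = 0.0213 mol
n(HCl) left over = 0.0213 mol (1:1 ratio)
n(HCl) consumed by analyte = 0.0512 − 0.0213 = 0.0299 mol
From the 1:2 ratio, n(CaCO3) = 1/2 × 0.0299 = 0.0150 mol
mass of CaCO3 = 0.0150 × 100.09 = 1.50 g
% CaCO3 = 1.50 / 2.62 × 100 = 57.1 %

57.1 %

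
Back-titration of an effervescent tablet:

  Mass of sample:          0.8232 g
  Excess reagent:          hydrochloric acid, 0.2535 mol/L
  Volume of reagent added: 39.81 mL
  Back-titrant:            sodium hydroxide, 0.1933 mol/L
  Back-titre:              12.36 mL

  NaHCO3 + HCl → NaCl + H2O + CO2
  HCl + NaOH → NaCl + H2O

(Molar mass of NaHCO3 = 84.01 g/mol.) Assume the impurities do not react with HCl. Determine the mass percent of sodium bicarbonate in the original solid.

78.61 %

n(HCl) added = 0.03981 × 0.2535 = 0.01009 mol
n(NaOH) used in back-titration = 0.01236 × 0.1933 = 2.389 × 10^-3 mol
n(HCl) left over = 2.389 × 10^-3 mol (1:1 ratio)
n(HCl) consumed by analyte = 0.01009 − 2.389 × 10^-3 = 7.703 × 10^-3 mol
n(NaHCO3) = 7.703 × 10^-3 mol (1:1 ratio)
mass of NaHCO3 = 7.703 × 10^-3 × 84.01 = 0.6471 g
% NaHCO3 = 0.6471 / 0.8232 × 100 = 78.61 %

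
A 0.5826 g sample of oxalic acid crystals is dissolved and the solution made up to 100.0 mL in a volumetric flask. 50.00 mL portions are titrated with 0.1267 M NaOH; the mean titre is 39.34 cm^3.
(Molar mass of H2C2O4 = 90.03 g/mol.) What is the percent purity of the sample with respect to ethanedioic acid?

H2C2O4 + 2 NaOH → Na2C2O4 + 2 H2O
n(NaOH) per titration = 0.03934 × 0.1267 = 4.984 × 10^-3 mol
From the 1:2 ratio, n(H2C2O4) in each aliquot = 1/2 × 4.984 × 10^-3 = 2.492 × 10^-3 mol
n(H2C2O4) in the whole flask = 2.492 × 10^-3 × 100.0/50.00 = 4.984 × 10^-3 mol
mass of H2C2O4 = 4.984 × 10^-3 × 90.03 = 0.4487 g
% H2C2O4 = 0.4487 / 0.5826 × 100 = 77.02 %

77.02 %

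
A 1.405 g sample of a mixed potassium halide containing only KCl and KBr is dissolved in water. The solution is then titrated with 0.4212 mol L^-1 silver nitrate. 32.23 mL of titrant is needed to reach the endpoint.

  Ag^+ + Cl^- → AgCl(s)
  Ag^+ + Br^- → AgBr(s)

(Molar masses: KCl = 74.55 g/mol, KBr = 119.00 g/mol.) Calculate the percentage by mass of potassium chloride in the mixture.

25.12 %

n(AgNO3) = 0.03223 × 0.4212 = 0.01358 mol
Let x = n(KCl), y = n(KBr).
Titrant: 1x + 1y = 0.01358;  mass: 74.55x + 119.00y = 1.405
Solving, x = 4.735 × 10^-3 mol, y = 8.841 × 10^-3 mol
mass of KCl = 4.735 × 10^-3 × 74.55 = 0.3530 g
% KCl = 0.3530 / 1.405 × 100 = 25.12 %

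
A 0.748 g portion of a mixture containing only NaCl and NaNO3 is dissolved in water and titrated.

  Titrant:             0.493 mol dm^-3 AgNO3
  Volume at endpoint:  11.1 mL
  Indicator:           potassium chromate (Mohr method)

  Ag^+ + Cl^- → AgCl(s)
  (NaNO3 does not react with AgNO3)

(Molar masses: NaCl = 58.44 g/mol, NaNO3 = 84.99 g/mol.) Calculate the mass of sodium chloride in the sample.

0.320 g

n(AgNO3) = 0.0111 × 0.493 = 5.47 × 10^-3 mol
Let x = n(NaCl), y = n(NaNO3).
Titrant: 1x = 5.47 × 10^-3;  mass: 58.44x + 84.99y = 0.748
Solving, x = 5.47 × 10^-3 mol, y = 5.04 × 10^-3 mol
mass of NaCl = 5.47 × 10^-3 × 58.44 = 0.320 g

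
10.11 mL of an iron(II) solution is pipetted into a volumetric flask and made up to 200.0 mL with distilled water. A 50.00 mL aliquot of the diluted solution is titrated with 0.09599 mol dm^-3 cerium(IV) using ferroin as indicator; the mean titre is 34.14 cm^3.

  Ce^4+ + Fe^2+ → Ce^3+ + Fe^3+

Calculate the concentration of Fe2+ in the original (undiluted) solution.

n(Ce4+) = 0.03414 × 0.09599 = 3.277 × 10^-3 mol
n(Fe2+) in the aliquot = 3.277 × 10^-3 mol (1:1 ratio)
[Fe2+]_dilute = 3.277 × 10^-3 / 0.05000 = 0.06554 mol/L
Dilution factor = 200.0 / 10.11 = 19.78
[Fe2+]_stock = 0.06554 × 19.78 = 1.297 mol/L

1.297 mol/L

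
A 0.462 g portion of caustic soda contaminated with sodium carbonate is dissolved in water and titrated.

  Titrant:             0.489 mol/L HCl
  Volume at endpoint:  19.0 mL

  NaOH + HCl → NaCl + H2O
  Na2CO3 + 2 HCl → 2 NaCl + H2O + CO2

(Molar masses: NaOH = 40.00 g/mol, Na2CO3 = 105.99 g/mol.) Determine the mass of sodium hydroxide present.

n(HCl) = 0.0190 × 0.489 = 9.29 × 10^-3 mol
Let x = n(NaOH), y = n(Na2CO3).
Titrant: 1x + 2y = 9.29 × 10^-3;  mass: 40.00x + 105.99y = 0.462
Solving, x = 2.34 × 10^-3 mol, y = 3.48 × 10^-3 mol
mass of NaOH = 2.34 × 10^-3 × 40.00 = 0.0935 g

0.0935 g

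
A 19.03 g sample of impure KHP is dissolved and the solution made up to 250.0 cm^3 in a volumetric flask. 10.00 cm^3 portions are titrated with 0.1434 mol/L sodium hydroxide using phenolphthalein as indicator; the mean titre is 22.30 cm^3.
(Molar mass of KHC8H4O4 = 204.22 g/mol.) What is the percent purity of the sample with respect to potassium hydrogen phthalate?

KHC8H4O4 + NaOH → KNaC8H4O4 + H2O
n(NaOH) per titration = 0.02230 × 0.1434 = 3.198 × 10^-3 mol
n(KHC8H4O4) in each aliquot = 3.198 × 10^-3 mol (1:1 ratio)
n(KHC8H4O4) in the whole flask = 3.198 × 10^-3 × 250.0/10.00 = 0.07995 mol
mass of KHC8H4O4 = 0.07995 × 204.22 = 16.33 g
% KHC8H4O4 = 16.33 / 19.03 × 100 = 85.79 %

85.79 %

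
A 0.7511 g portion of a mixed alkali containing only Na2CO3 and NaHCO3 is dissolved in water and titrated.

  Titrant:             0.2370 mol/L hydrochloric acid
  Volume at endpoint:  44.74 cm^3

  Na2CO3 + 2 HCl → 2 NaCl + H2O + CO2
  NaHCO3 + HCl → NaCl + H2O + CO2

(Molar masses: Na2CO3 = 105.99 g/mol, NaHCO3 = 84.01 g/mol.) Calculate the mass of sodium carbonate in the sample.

0.2387 g

n(HCl) = 0.04474 × 0.2370 = 0.01060 mol
Let x = n(Na2CO3), y = n(NaHCO3).
Titrant: 2x + 1y = 0.01060;  mass: 105.99x + 84.01y = 0.7511
Solving, x = 2.252 × 10^-3 mol, y = 6.099 × 10^-3 mol
mass of Na2CO3 = 2.252 × 10^-3 × 105.99 = 0.2387 g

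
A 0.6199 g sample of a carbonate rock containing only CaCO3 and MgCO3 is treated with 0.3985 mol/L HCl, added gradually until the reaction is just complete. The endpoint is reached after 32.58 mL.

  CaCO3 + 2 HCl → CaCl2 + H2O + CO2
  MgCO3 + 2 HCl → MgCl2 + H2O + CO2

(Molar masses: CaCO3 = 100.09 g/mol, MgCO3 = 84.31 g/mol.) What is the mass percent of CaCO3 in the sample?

74.28 %

n(HCl) = 0.03258 × 0.3985 = 0.01298 mol
Let x = n(CaCO3), y = n(MgCO3).
Titrant: 2x + 2y = 0.01298;  mass: 100.09x + 84.31y = 0.6199
Solving, x = 4.601 × 10^-3 mol, y = 1.891 × 10^-3 mol
mass of CaCO3 = 4.601 × 10^-3 × 100.09 = 0.4605 g
% CaCO3 = 0.4605 / 0.6199 × 100 = 74.28 %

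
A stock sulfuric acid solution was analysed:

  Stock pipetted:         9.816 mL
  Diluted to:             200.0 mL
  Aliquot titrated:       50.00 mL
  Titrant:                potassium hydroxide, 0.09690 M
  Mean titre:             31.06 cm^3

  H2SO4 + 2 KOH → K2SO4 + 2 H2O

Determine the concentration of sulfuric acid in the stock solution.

n(KOH) = 0.03106 × 0.09690 = 3.010 × 10^-3 mol
From the 1:2 ratio, n(H2SO4) in the aliquot = 1/2 × 3.010 × 10^-3 = 1.505 × 10^-3 mol
[H2SO4]_dilute = 1.505 × 10^-3 / 0.05000 = 0.03010 mol/L
Dilution factor = 200.0 / 9.816 = 20.37
[H2SO4]_stock = 0.03010 × 20.37 = 0.6132 mol/L

0.6132 M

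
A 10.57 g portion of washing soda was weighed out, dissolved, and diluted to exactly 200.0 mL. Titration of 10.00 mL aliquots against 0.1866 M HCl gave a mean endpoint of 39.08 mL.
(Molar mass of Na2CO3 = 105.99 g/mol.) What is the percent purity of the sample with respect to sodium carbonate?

Na2CO3 + 2 HCl → 2 NaCl + H2O + CO2
n(HCl) per titration = 0.03908 × 0.1866 = 7.292 × 10^-3 mol
From the 1:2 ratio, n(Na2CO3) in each aliquot = 1/2 × 7.292 × 10^-3 = 3.646 × 10^-3 mol
n(Na2CO3) in the whole flask = 3.646 × 10^-3 × 200.0/10.00 = 0.07292 mol
mass of Na2CO3 = 0.07292 × 105.99 = 7.729 g
% Na2CO3 = 7.729 / 10.57 × 100 = 73.12 %

73.12 %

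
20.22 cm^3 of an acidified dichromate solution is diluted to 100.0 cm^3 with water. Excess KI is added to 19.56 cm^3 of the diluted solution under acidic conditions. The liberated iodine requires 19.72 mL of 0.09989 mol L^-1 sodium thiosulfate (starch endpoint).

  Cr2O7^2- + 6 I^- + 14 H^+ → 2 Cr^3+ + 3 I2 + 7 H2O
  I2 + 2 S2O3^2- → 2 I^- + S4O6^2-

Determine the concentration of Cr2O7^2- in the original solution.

n(S2O3^2-) = 0.01972 × 0.09989 = 1.970 × 10^-3 mol
n(I2) = n(S2O3^2-)/2 = 9.849 × 10^-4 mol
From the 1:3 ratio, n(Cr2O7^2-) in the aliquot = 1/3 × 9.849 × 10^-4 = 3.283 × 10^-4 mol
[Cr2O7^2-]_dilute = 3.283 × 10^-4 / 0.01956 = 0.01678 mol/L
[Cr2O7^2-]_original = 0.01678 × 100.0/20.22 = 0.08301 mol/L

0.08301 mol/L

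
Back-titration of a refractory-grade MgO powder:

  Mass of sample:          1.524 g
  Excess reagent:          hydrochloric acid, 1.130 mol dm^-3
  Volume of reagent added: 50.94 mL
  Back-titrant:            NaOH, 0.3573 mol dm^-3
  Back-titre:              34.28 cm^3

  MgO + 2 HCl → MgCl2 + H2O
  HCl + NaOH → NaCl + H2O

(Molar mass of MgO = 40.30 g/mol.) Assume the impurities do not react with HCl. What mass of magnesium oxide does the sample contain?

0.9131 g

n(HCl) added = 0.05094 × 1.130 = 0.05756 mol
n(NaOH) used in back-titration = 0.03428 × 0.3573 = 0.01225 mol
n(HCl) left over = 0.01225 mol (1:1 ratio)
n(HCl) consumed by analyte = 0.05756 − 0.01225 = 0.04531 mol
From the 1:2 ratio, n(MgO) = 1/2 × 0.04531 = 0.02266 mol
mass of MgO = 0.02266 × 40.30 = 0.9131 g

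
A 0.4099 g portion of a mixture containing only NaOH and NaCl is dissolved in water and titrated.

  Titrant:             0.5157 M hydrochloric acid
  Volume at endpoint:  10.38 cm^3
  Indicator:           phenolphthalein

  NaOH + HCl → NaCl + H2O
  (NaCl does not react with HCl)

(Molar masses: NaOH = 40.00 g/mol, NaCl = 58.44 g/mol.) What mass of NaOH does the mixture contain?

0.2141 g

n(HCl) = 0.01038 × 0.5157 = 5.353 × 10^-3 mol
Let x = n(NaOH), y = n(NaCl).
Titrant: 1x = 5.353 × 10^-3;  mass: 40.00x + 58.44y = 0.4099
Solving, x = 5.353 × 10^-3 mol, y = 3.350 × 10^-3 mol
mass of NaOH = 5.353 × 10^-3 × 40.00 = 0.2141 g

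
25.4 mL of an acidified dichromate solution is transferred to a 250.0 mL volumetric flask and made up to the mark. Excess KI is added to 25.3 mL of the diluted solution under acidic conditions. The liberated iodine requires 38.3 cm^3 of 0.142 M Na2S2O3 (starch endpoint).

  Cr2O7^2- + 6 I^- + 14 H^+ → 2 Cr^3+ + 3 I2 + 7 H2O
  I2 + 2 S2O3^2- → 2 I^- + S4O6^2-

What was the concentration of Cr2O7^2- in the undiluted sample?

0.353 M

n(S2O3^2-) = 0.0383 × 0.142 = 5.44 × 10^-3 mol
n(I2) = n(S2O3^2-)/2 = 2.72 × 10^-3 mol
From the 1:3 ratio, n(Cr2O7^2-) in the aliquot = 1/3 × 2.72 × 10^-3 = 9.06 × 10^-4 mol
[Cr2O7^2-]_dilute = 9.06 × 10^-4 / 0.0253 = 0.0358 mol/L
[Cr2O7^2-]_original = 0.0358 × 250.0/25.4 = 0.353 mol/L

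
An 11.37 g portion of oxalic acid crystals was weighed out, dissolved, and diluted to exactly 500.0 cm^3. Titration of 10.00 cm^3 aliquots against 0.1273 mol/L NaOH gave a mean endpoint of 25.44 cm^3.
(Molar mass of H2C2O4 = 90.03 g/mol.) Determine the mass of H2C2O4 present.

7.289 g

H2C2O4 + 2 NaOH → Na2C2O4 + 2 H2O
n(NaOH) per titration = 0.02544 × 0.1273 = 3.239 × 10^-3 mol
From the 1:2 ratio, n(H2C2O4) in each aliquot = 1/2 × 3.239 × 10^-3 = 1.619 × 10^-3 mol
n(H2C2O4) in the whole flask = 1.619 × 10^-3 × 500.0/10.00 = 0.08096 mol
mass of H2C2O4 = 0.08096 × 90.03 = 7.289 g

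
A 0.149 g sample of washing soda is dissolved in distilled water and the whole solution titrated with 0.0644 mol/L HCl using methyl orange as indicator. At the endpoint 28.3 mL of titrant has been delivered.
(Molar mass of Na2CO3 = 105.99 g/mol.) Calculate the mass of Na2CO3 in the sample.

0.0966 g

Na2CO3 + 2 HCl → 2 NaCl + H2O + CO2
n(HCl) = 0.0283 L × 0.0644 mol/L = 1.82 × 10^-3 mol
From the 1:2 ratio, n(Na2CO3) = 1/2 × 1.82 × 10^-3 = 9.11 × 10^-4 mol
mass of Na2CO3 = 9.11 × 10^-4 × 105.99 g/mol = 0.0966 g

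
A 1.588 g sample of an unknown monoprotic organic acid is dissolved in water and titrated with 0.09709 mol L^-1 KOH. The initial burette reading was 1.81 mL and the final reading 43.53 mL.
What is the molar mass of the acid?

n(KOH) = 0.04172 L × 0.09709 mol/L = 4.051 × 10^-3 mol
n(HA) = 4.051 × 10^-3 mol (1:1 ratio)
M = m / n = 1.588 g / 4.051 × 10^-3 mol = 392.0 g/mol

392.0 g/mol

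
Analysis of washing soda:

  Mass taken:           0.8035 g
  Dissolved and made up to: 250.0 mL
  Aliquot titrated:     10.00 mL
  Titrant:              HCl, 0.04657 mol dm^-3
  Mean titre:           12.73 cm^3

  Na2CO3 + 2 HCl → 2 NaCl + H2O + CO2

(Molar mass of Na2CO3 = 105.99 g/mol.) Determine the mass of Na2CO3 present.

0.7854 g

n(HCl) per titration = 0.01273 × 0.04657 = 5.928 × 10^-4 mol
From the 1:2 ratio, n(Na2CO3) in each aliquot = 1/2 × 5.928 × 10^-4 = 2.964 × 10^-4 mol
n(Na2CO3) in the whole flask = 2.964 × 10^-4 × 250.0/10.00 = 7.410 × 10^-3 mol
mass of Na2CO3 = 7.410 × 10^-3 × 105.99 = 0.7854 g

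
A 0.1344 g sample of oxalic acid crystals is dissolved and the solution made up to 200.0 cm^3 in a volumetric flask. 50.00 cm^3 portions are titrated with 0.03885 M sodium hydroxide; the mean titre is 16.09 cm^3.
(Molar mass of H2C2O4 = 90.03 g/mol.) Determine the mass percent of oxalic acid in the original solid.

83.75 %

H2C2O4 + 2 NaOH → Na2C2O4 + 2 H2O
n(NaOH) per titration = 0.01609 × 0.03885 = 6.251 × 10^-4 mol
From the 1:2 ratio, n(H2C2O4) in each aliquot = 1/2 × 6.251 × 10^-4 = 3.125 × 10^-4 mol
n(H2C2O4) in the whole flask = 3.125 × 10^-4 × 200.0/50.00 = 1.250 × 10^-3 mol
mass of H2C2O4 = 1.250 × 10^-3 × 90.03 = 0.1126 g
% H2C2O4 = 0.1126 / 0.1344 × 100 = 83.75 %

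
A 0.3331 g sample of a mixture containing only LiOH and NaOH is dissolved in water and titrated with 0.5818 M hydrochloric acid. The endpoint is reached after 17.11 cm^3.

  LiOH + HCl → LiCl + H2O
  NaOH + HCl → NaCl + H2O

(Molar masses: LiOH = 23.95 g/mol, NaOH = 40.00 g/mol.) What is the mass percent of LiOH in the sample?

n(HCl) = 0.01711 × 0.5818 = 9.955 × 10^-3 mol
Let x = n(LiOH), y = n(NaOH).
Titrant: 1x + 1y = 9.955 × 10^-3;  mass: 23.95x + 40.00y = 0.3331
Solving, x = 4.055 × 10^-3 mol, y = 5.900 × 10^-3 mol
mass of LiOH = 4.055 × 10^-3 × 23.95 = 0.09712 g
% LiOH = 0.09712 / 0.3331 × 100 = 29.16 %

29.16 %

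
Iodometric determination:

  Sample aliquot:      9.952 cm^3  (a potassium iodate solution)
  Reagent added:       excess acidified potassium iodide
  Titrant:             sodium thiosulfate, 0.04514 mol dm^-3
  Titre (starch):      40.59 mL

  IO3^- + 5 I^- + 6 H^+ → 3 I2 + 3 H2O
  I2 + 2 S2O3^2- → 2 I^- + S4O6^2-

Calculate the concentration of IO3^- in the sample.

0.03068 mol/L

n(S2O3^2-) = 0.04059 × 0.04514 = 1.832 × 10^-3 mol
n(I2) = n(S2O3^2-)/2 = 9.161 × 10^-4 mol
From the 1:3 ratio, n(IO3^-) in the aliquot = 1/3 × 9.161 × 10^-4 = 3.054 × 10^-4 mol
[IO3^-] = 3.054 × 10^-4 / 0.009952 = 0.03068 mol/L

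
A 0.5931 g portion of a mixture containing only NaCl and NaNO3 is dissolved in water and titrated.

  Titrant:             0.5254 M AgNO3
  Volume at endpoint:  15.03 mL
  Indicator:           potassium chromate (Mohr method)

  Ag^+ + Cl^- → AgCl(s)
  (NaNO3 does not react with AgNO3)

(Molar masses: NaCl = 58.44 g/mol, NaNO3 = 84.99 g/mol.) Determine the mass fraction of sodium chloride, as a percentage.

77.81 %

n(AgNO3) = 0.01503 × 0.5254 = 7.897 × 10^-3 mol
Let x = n(NaCl), y = n(NaNO3).
Titrant: 1x = 7.897 × 10^-3;  mass: 58.44x + 84.99y = 0.5931
Solving, x = 7.897 × 10^-3 mol, y = 1.549 × 10^-3 mol
mass of NaCl = 7.897 × 10^-3 × 58.44 = 0.4615 g
% NaCl = 0.4615 / 0.5931 × 100 = 77.81 %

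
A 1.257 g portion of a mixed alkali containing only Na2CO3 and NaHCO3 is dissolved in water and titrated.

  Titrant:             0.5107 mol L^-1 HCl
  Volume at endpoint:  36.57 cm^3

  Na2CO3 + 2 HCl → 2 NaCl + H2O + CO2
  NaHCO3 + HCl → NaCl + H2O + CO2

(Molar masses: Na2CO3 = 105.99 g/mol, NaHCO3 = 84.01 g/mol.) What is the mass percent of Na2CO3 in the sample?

42.41 %

n(HCl) = 0.03657 × 0.5107 = 0.01868 mol
Let x = n(Na2CO3), y = n(NaHCO3).
Titrant: 2x + 1y = 0.01868;  mass: 105.99x + 84.01y = 1.257
Solving, x = 5.030 × 10^-3 mol, y = 8.617 × 10^-3 mol
mass of Na2CO3 = 5.030 × 10^-3 × 105.99 = 0.5331 g
% Na2CO3 = 0.5331 / 1.257 × 100 = 42.41 %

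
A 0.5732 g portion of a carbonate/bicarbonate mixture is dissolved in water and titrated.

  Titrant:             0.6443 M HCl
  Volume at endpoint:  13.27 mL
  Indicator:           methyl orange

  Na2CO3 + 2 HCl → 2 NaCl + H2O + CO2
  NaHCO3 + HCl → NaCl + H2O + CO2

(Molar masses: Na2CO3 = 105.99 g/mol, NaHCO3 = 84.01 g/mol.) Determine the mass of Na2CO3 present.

0.2479 g

n(HCl) = 0.01327 × 0.6443 = 8.550 × 10^-3 mol
Let x = n(Na2CO3), y = n(NaHCO3).
Titrant: 2x + 1y = 8.550 × 10^-3;  mass: 105.99x + 84.01y = 0.5732
Solving, x = 2.339 × 10^-3 mol, y = 3.872 × 10^-3 mol
mass of Na2CO3 = 2.339 × 10^-3 × 105.99 = 0.2479 g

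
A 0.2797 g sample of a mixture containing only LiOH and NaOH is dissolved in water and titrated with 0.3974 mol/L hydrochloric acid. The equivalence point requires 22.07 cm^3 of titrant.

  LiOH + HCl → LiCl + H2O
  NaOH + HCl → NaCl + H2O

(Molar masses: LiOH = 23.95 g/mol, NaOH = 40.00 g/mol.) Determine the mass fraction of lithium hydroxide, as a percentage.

37.95 %

n(HCl) = 0.02207 × 0.3974 = 8.771 × 10^-3 mol
Let x = n(LiOH), y = n(NaOH).
Titrant: 1x + 1y = 8.771 × 10^-3;  mass: 23.95x + 40.00y = 0.2797
Solving, x = 4.431 × 10^-3 mol, y = 4.339 × 10^-3 mol
mass of LiOH = 4.431 × 10^-3 × 23.95 = 0.1061 g
% LiOH = 0.1061 / 0.2797 × 100 = 37.95 %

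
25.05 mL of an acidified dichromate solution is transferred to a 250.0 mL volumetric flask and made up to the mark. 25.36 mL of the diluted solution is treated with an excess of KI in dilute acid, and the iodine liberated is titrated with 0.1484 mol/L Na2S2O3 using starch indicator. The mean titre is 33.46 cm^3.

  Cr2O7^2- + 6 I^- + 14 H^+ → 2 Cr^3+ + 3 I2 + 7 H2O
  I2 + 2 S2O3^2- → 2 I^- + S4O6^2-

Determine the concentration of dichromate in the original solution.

0.3257 mol/L

n(S2O3^2-) = 0.03346 × 0.1484 = 4.965 × 10^-3 mol
n(I2) = n(S2O3^2-)/2 = 2.483 × 10^-3 mol
From the 1:3 ratio, n(Cr2O7^2-) in the aliquot = 1/3 × 2.483 × 10^-3 = 8.276 × 10^-4 mol
[Cr2O7^2-]_dilute = 8.276 × 10^-4 / 0.02536 = 0.03263 mol/L
[Cr2O7^2-]_original = 0.03263 × 250.0/25.05 = 0.3257 mol/L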